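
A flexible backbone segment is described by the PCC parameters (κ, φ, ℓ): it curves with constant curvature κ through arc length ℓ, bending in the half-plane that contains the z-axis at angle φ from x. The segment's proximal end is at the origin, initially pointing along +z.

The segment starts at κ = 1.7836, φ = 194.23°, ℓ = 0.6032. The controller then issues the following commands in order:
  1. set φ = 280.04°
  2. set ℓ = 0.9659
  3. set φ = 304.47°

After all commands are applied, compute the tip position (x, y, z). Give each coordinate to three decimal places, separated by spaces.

initial: κ=1.7836, φ=194.23°, ℓ=0.6032
cmd 1: set φ=280.04° → (κ,φ,ℓ)=(1.7836,280.04°,0.6032) → tip=(0.0513,-0.2899,0.4934)
cmd 2: set ℓ=0.9659 → (κ,φ,ℓ)=(1.7836,280.04°,0.9659) → tip=(0.1125,-0.6357,0.5542)
cmd 3: set φ=304.47° → (κ,φ,ℓ)=(1.7836,304.47°,0.9659) → tip=(0.3654,-0.5322,0.5542)

0.365 -0.532 0.554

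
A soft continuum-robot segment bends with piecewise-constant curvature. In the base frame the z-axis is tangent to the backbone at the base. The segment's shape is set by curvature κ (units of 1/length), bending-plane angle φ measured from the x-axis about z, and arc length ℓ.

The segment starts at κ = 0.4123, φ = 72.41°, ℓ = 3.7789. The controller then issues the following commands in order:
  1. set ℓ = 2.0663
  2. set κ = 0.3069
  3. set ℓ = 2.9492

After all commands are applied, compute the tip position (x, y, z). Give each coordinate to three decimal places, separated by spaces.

initial: κ=0.4123, φ=72.41°, ℓ=3.7789
cmd 1: set ℓ=2.0663 → (κ,φ,ℓ)=(0.4123,72.41°,2.0663) → tip=(0.2503,0.7895,1.8253)
cmd 2: set κ=0.3069 → (κ,φ,ℓ)=(0.3069,72.41°,2.0663) → tip=(0.1914,0.6039,1.9306)
cmd 3: set ℓ=2.9492 → (κ,φ,ℓ)=(0.3069,72.41°,2.9492) → tip=(0.3765,1.1878,2.5627)

0.377 1.188 2.563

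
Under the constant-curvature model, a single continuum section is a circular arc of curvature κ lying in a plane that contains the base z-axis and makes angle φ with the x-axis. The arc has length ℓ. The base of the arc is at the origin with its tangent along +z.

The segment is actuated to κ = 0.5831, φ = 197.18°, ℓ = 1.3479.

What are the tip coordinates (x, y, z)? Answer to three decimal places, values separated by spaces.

-0.481 -0.149 1.213

θ = κ·ℓ = 0.5831 × 1.3479 = 0.78596 rad
ρ = (1 − cos θ)/κ = (1 − 0.70671)/0.5831 = 0.50299
z = sin θ / κ = 0.70750/0.5831 = 1.21335
x = ρ cos φ = 0.50299 × cos(197.18°) = -0.48054
y = ρ sin φ = 0.50299 × sin(197.18°) = -0.14857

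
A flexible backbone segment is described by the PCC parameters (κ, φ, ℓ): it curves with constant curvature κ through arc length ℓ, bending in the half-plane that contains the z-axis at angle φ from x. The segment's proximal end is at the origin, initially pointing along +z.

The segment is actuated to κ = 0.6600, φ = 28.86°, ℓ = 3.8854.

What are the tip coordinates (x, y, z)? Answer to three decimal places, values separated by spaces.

θ = κ·ℓ = 0.6600 × 3.8854 = 2.56436 rad
ρ = (1 − cos θ)/κ = (1 − -0.83798)/0.6600 = 2.78482
z = sin θ / κ = 0.54570/0.6600 = 0.82682
x = ρ cos φ = 2.78482 × cos(28.86°) = 2.43895
y = ρ sin φ = 2.78482 × sin(28.86°) = 1.34415

2.439 1.344 0.827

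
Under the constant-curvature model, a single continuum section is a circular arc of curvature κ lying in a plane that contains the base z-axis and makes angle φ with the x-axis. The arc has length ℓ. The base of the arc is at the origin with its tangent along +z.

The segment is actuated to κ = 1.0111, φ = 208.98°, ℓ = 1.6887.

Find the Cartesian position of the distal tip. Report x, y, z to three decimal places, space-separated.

θ = κ·ℓ = 1.0111 × 1.6887 = 1.70744 rad
ρ = (1 − cos θ)/κ = (1 − -0.13622)/1.0111 = 1.12375
z = sin θ / κ = 0.99068/1.0111 = 0.97980
x = ρ cos φ = 1.12375 × cos(208.98°) = -0.98304
y = ρ sin φ = 1.12375 × sin(208.98°) = -0.54446

-0.983 -0.544 0.980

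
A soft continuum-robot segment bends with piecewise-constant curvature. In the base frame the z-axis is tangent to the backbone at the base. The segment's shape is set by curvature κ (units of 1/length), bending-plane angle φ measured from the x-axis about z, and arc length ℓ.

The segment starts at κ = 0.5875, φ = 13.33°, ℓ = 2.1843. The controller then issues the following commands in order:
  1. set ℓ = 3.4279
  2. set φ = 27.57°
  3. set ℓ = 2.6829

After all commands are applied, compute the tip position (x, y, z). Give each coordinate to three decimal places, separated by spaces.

initial: κ=0.5875, φ=13.33°, ℓ=2.1843
cmd 1: set ℓ=3.4279 → (κ,φ,ℓ)=(0.5875,13.33°,3.4279) → tip=(2.3664,0.5607,1.5378)
cmd 2: set φ=27.57° → (κ,φ,ℓ)=(0.5875,27.57°,3.4279) → tip=(2.1557,1.1256,1.5378)
cmd 3: set ℓ=2.6829 → (κ,φ,ℓ)=(0.5875,27.57°,2.6829) → tip=(1.5170,0.7921,1.7021)

1.517 0.792 1.702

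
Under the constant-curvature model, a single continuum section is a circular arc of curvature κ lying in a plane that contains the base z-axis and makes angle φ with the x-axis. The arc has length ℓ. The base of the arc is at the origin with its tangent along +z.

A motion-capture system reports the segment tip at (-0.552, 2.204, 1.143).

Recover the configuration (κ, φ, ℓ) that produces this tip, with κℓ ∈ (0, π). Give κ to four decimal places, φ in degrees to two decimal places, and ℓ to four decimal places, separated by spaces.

0.7025 104.06 3.1452

ρ = √(x²+y²) = √(-0.552² + 2.204²) = 2.27207
φ = atan2(y, x) mod 360° = atan2(2.204, -0.552) = 104.0607°
|p|² = ρ² + z² = 2.27207² + 1.143² = 6.46877
κ = 2ρ / |p|² = 2×2.27207 / 6.46877 = 0.70247
θ = 2·atan2(ρ, z) = 2·atan2(2.27207, 1.143) = 2.20940 rad
ℓ = θ/κ = 2.20940/0.70247 = 3.14517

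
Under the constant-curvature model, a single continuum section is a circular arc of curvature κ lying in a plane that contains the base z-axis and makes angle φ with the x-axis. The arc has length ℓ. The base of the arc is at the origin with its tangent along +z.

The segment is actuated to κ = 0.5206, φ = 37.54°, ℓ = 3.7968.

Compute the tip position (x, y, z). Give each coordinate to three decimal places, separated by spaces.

2.124 1.632 1.765

θ = κ·ℓ = 0.5206 × 3.7968 = 1.97661 rad
ρ = (1 − cos θ)/κ = (1 − -0.39477)/0.5206 = 2.67916
z = sin θ / κ = 0.91878/0.5206 = 1.76485
x = ρ cos φ = 2.67916 × cos(37.54°) = 2.12438
y = ρ sin φ = 2.67916 × sin(37.54°) = 1.63245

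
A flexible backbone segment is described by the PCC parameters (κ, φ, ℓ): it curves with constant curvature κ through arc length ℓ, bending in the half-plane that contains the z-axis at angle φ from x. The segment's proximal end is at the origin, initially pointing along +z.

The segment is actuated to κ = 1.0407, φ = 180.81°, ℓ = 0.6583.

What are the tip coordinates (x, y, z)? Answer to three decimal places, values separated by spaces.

-0.217 -0.003 0.608

θ = κ·ℓ = 1.0407 × 0.6583 = 0.68509 rad
ρ = (1 − cos θ)/κ = (1 − 0.77436)/1.0407 = 0.21682
z = sin θ / κ = 0.63274/1.0407 = 0.60800
x = ρ cos φ = 0.21682 × cos(180.81°) = -0.21679
y = ρ sin φ = 0.21682 × sin(180.81°) = -0.00307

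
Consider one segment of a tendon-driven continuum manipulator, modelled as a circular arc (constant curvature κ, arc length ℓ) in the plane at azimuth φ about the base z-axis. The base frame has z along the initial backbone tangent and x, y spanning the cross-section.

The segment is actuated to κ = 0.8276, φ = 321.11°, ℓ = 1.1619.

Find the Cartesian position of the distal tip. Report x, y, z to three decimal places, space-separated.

θ = κ·ℓ = 0.8276 × 1.1619 = 0.96159 rad
ρ = (1 − cos θ)/κ = (1 − 0.57222)/0.8276 = 0.51689
z = sin θ / κ = 0.82010/0.8276 = 0.99094
x = ρ cos φ = 0.51689 × cos(321.11°) = 0.40233
y = ρ sin φ = 0.51689 × sin(321.11°) = -0.32452

0.402 -0.325 0.991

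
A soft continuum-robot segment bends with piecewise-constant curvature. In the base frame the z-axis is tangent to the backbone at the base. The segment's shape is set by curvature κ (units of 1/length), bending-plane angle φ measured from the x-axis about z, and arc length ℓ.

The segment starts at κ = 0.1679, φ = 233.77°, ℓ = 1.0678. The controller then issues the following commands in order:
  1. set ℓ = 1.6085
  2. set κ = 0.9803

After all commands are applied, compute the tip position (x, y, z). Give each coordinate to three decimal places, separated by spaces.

initial: κ=0.1679, φ=233.77°, ℓ=1.0678
cmd 1: set ℓ=1.6085 → (κ,φ,ℓ)=(0.1679,233.77°,1.6085) → tip=(-0.1276,-0.1741,1.5890)
cmd 2: set κ=0.9803 → (κ,φ,ℓ)=(0.9803,233.77°,1.6085) → tip=(-0.6065,-0.8278,1.0201)

-0.607 -0.828 1.020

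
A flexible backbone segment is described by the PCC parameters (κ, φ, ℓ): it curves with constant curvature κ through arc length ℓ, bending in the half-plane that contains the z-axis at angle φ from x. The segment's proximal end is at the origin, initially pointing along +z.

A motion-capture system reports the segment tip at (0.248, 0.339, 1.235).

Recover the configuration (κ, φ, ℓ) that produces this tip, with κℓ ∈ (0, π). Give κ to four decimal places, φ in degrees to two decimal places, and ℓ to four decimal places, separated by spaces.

0.4937 53.81 1.3281

ρ = √(x²+y²) = √(0.248² + 0.339²) = 0.42003
φ = atan2(y, x) mod 360° = atan2(0.339, 0.248) = 53.8122°
|p|² = ρ² + z² = 0.42003² + 1.235² = 1.70165
κ = 2ρ / |p|² = 2×0.42003 / 1.70165 = 0.49367
θ = 2·atan2(ρ, z) = 2·atan2(0.42003, 1.235) = 0.65567 rad
ℓ = θ/κ = 0.65567/0.49367 = 1.32814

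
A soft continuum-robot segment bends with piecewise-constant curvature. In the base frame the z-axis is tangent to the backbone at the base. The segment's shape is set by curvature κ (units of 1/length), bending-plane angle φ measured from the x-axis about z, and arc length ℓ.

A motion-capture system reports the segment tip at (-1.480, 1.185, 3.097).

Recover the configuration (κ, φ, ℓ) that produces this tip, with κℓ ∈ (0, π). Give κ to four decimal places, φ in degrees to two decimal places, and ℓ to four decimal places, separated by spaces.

0.2876 141.32 3.8205

ρ = √(x²+y²) = √(-1.480² + 1.185²) = 1.89595
φ = atan2(y, x) mod 360° = atan2(1.185, -1.480) = 141.3166°
|p|² = ρ² + z² = 1.89595² + 3.097² = 13.18603
κ = 2ρ / |p|² = 2×1.89595 / 13.18603 = 0.28757
θ = 2·atan2(ρ, z) = 2·atan2(1.89595, 3.097) = 1.09867 rad
ℓ = θ/κ = 1.09867/0.28757 = 3.82053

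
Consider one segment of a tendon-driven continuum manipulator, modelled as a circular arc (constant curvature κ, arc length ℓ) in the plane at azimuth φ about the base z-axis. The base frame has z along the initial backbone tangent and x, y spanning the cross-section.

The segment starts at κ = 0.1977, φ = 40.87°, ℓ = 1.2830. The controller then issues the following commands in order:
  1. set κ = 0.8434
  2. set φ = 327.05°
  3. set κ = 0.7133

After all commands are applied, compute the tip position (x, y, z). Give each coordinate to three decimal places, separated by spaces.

0.459 -0.298 1.111

initial: κ=0.1977, φ=40.87°, ℓ=1.2830
cmd 1: set κ=0.8434 → (κ,φ,ℓ)=(0.8434,40.87°,1.2830) → tip=(0.4757,0.4116,1.0469)
cmd 2: set φ=327.05° → (κ,φ,ℓ)=(0.8434,327.05°,1.2830) → tip=(0.5278,-0.3421,1.0469)
cmd 3: set κ=0.7133 → (κ,φ,ℓ)=(0.7133,327.05°,1.2830) → tip=(0.4592,-0.2976,1.1113)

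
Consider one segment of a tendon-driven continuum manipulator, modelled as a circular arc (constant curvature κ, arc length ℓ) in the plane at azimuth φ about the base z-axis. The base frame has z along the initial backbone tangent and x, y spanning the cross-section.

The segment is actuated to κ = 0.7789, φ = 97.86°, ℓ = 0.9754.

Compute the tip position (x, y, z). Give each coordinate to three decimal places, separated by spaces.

-0.048 0.350 0.884

θ = κ·ℓ = 0.7789 × 0.9754 = 0.75974 rad
ρ = (1 − cos θ)/κ = (1 − 0.72502)/0.7789 = 0.35304
z = sin θ / κ = 0.68873/0.7789 = 0.88424
x = ρ cos φ = 0.35304 × cos(97.86°) = -0.04828
y = ρ sin φ = 0.35304 × sin(97.86°) = 0.34973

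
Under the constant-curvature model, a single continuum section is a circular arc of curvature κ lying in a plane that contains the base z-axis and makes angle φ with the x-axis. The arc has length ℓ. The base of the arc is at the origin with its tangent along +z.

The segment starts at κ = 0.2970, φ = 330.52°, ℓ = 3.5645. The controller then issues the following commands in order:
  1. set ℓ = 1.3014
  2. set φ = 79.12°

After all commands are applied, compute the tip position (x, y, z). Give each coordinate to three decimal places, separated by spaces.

0.047 0.244 1.269

initial: κ=0.2970, φ=330.52°, ℓ=3.5645
cmd 1: set ℓ=1.3014 → (κ,φ,ℓ)=(0.2970,330.52°,1.3014) → tip=(0.2162,-0.1222,1.2692)
cmd 2: set φ=79.12° → (κ,φ,ℓ)=(0.2970,79.12°,1.3014) → tip=(0.0469,0.2439,1.2692)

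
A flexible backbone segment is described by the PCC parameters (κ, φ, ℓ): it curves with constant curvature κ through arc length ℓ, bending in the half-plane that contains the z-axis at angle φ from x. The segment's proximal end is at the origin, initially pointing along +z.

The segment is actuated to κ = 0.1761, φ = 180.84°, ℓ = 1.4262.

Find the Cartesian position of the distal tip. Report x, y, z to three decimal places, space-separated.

θ = κ·ℓ = 0.1761 × 1.4262 = 0.25115 rad
ρ = (1 − cos θ)/κ = (1 − 0.96863)/0.1761 = 0.17816
z = sin θ / κ = 0.24852/0.1761 = 1.41125
x = ρ cos φ = 0.17816 × cos(180.84°) = -0.17814
y = ρ sin φ = 0.17816 × sin(180.84°) = -0.00261

-0.178 -0.003 1.411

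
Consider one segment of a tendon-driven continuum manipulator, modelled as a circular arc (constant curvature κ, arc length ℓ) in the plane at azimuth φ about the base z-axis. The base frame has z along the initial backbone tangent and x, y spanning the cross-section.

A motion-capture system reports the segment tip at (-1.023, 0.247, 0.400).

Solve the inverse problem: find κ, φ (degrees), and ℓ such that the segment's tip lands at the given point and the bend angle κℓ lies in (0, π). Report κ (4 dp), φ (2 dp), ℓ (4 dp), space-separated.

ρ = √(x²+y²) = √(-1.023² + 0.247²) = 1.05240
φ = atan2(y, x) mod 360° = atan2(0.247, -1.023) = 166.4259°
|p|² = ρ² + z² = 1.05240² + 0.400² = 1.26754
κ = 2ρ / |p|² = 2×1.05240 / 1.26754 = 1.66054
θ = 2·atan2(ρ, z) = 2·atan2(1.05240, 0.400) = 2.41515 rad
ℓ = θ/κ = 2.41515/1.66054 = 1.45444

1.6605 166.43 1.4544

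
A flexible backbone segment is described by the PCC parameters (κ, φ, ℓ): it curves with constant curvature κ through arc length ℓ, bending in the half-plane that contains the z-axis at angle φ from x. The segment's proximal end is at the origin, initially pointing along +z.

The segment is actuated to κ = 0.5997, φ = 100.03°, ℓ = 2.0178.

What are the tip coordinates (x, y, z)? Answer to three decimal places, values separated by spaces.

θ = κ·ℓ = 0.5997 × 2.0178 = 1.21007 rad
ρ = (1 − cos θ)/κ = (1 − 0.35295)/0.5997 = 1.07896
z = sin θ / κ = 0.93564/0.5997 = 1.56018
x = ρ cos φ = 1.07896 × cos(100.03°) = -0.18792
y = ρ sin φ = 1.07896 × sin(100.03°) = 1.06247

-0.188 1.062 1.560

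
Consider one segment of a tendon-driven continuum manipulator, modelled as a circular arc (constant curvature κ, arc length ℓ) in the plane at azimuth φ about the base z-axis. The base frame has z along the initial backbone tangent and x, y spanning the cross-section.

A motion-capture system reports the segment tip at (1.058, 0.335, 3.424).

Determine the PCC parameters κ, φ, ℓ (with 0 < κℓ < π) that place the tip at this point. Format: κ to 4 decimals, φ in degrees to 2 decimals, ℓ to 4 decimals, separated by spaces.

0.1713 17.57 3.6590

ρ = √(x²+y²) = √(1.058² + 0.335²) = 1.10977
φ = atan2(y, x) mod 360° = atan2(0.335, 1.058) = 17.5696°
|p|² = ρ² + z² = 1.10977² + 3.424² = 12.95536
κ = 2ρ / |p|² = 2×1.10977 / 12.95536 = 0.17132
θ = 2·atan2(ρ, z) = 2·atan2(1.10977, 3.424) = 0.62686 rad
ℓ = θ/κ = 0.62686/0.17132 = 3.65897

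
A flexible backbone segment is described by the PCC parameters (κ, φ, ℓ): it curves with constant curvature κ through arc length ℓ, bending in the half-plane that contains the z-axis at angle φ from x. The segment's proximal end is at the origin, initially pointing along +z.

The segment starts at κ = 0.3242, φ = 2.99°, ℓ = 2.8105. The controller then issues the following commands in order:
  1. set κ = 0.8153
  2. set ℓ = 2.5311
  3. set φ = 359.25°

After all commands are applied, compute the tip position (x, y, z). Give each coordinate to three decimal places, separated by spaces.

1.807 -0.024 1.081

initial: κ=0.3242, φ=2.99°, ℓ=2.8105
cmd 1: set κ=0.8153 → (κ,φ,ℓ)=(0.8153,2.99°,2.8105) → tip=(2.0331,0.1062,0.9216)
cmd 2: set ℓ=2.5311 → (κ,φ,ℓ)=(0.8153,2.99°,2.5311) → tip=(1.8044,0.0942,1.0806)
cmd 3: set φ=359.25° → (κ,φ,ℓ)=(0.8153,359.25°,2.5311) → tip=(1.8067,-0.0237,1.0806)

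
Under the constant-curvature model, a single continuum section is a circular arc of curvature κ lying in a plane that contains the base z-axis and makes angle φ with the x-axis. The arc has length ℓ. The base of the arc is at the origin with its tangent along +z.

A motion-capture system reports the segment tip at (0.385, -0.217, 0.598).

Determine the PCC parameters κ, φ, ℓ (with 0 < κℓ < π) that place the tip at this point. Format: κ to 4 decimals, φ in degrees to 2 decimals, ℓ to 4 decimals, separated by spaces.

1.5986 330.59 0.7963

ρ = √(x²+y²) = √(0.385² + -0.217²) = 0.44194
φ = atan2(y, x) mod 360° = atan2(-0.217, 0.385) = 330.5928°
|p|² = ρ² + z² = 0.44194² + 0.598² = 0.55292
κ = 2ρ / |p|² = 2×0.44194 / 0.55292 = 1.59859
θ = 2·atan2(ρ, z) = 2·atan2(0.44194, 0.598) = 1.27289 rad
ℓ = θ/κ = 1.27289/1.59859 = 0.79626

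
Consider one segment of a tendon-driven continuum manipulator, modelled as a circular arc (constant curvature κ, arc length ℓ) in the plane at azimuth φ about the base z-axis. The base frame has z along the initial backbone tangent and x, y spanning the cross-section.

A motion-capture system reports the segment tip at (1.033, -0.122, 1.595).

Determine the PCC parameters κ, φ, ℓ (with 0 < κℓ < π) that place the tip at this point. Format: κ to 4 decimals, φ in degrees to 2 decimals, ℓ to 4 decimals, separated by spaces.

0.5737 353.26 2.0145

ρ = √(x²+y²) = √(1.033² + -0.122²) = 1.04018
φ = atan2(y, x) mod 360° = atan2(-0.122, 1.033) = 353.2644°
|p|² = ρ² + z² = 1.04018² + 1.595² = 3.62600
κ = 2ρ / |p|² = 2×1.04018 / 3.62600 = 0.57373
θ = 2·atan2(ρ, z) = 2·atan2(1.04018, 1.595) = 1.15577 rad
ℓ = θ/κ = 1.15577/0.57373 = 2.01447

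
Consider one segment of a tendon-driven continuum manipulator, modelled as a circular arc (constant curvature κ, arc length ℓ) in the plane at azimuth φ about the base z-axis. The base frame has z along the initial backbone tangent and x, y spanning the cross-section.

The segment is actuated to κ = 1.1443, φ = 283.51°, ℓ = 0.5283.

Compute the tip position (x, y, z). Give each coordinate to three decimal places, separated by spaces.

0.036 -0.151 0.497

θ = κ·ℓ = 1.1443 × 0.5283 = 0.60453 rad
ρ = (1 − cos θ)/κ = (1 − 0.82277)/1.1443 = 0.15488
z = sin θ / κ = 0.56838/1.1443 = 0.49670
x = ρ cos φ = 0.15488 × cos(283.51°) = 0.03618
y = ρ sin φ = 0.15488 × sin(283.51°) = -0.15060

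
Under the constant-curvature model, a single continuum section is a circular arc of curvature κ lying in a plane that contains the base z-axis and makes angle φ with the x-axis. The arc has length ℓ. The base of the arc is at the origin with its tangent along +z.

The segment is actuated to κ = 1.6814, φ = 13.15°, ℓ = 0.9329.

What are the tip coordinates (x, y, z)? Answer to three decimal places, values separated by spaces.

θ = κ·ℓ = 1.6814 × 0.9329 = 1.56858 rad
ρ = (1 − cos θ)/κ = (1 − 0.00222)/1.6814 = 0.59342
z = sin θ / κ = 1.00000/1.6814 = 0.59474
x = ρ cos φ = 0.59342 × cos(13.15°) = 0.57786
y = ρ sin φ = 0.59342 × sin(13.15°) = 0.13500

0.578 0.135 0.595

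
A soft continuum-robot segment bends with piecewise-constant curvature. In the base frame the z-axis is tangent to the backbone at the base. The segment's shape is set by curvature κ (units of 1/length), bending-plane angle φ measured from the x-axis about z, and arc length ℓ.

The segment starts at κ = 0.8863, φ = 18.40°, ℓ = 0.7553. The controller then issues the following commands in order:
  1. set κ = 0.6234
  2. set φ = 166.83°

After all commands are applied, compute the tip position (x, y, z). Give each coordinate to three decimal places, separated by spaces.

initial: κ=0.8863, φ=18.40°, ℓ=0.7553
cmd 1: set κ=0.6234 → (κ,φ,ℓ)=(0.6234,18.40°,0.7553) → tip=(0.1656,0.0551,0.7277)
cmd 2: set φ=166.83° → (κ,φ,ℓ)=(0.6234,166.83°,0.7553) → tip=(-0.1700,0.0398,0.7277)

-0.170 0.040 0.728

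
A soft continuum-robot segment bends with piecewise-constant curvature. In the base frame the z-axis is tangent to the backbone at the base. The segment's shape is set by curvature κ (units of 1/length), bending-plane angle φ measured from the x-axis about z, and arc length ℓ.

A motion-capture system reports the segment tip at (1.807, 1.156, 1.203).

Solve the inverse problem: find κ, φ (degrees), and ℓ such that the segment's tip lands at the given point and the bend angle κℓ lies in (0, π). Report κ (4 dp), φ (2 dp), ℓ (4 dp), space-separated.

ρ = √(x²+y²) = √(1.807² + 1.156²) = 2.14513
φ = atan2(y, x) mod 360° = atan2(1.156, 1.807) = 32.6084°
|p|² = ρ² + z² = 2.14513² + 1.203² = 6.04879
κ = 2ρ / |p|² = 2×2.14513 / 6.04879 = 0.70928
θ = 2·atan2(ρ, z) = 2·atan2(2.14513, 1.203) = 2.11939 rad
ℓ = θ/κ = 2.11939/0.70928 = 2.98811

0.7093 32.61 2.9881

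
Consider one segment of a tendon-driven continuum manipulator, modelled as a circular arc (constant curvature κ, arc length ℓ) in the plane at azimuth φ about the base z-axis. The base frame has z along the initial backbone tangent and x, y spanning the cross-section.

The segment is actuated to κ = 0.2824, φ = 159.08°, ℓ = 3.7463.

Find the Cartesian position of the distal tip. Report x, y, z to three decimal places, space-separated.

-1.685 0.644 3.086

θ = κ·ℓ = 0.2824 × 3.7463 = 1.05796 rad
ρ = (1 − cos θ)/κ = (1 − 0.49065)/0.2824 = 1.80363
z = sin θ / κ = 0.87135/0.2824 = 3.08553
x = ρ cos φ = 1.80363 × cos(159.08°) = -1.68473
y = ρ sin φ = 1.80363 × sin(159.08°) = 0.64401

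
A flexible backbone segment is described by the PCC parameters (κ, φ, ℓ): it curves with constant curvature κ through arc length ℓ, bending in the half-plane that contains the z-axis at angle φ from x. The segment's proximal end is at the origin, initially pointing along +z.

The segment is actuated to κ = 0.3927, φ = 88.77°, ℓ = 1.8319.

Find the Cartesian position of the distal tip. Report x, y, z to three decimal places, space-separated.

0.014 0.631 1.678

θ = κ·ℓ = 0.3927 × 1.8319 = 0.71939 rad
ρ = (1 − cos θ)/κ = (1 − 0.75221)/0.3927 = 0.63099
z = sin θ / κ = 0.65892/0.3927 = 1.67793
x = ρ cos φ = 0.63099 × cos(88.77°) = 0.01354
y = ρ sin φ = 0.63099 × sin(88.77°) = 0.63085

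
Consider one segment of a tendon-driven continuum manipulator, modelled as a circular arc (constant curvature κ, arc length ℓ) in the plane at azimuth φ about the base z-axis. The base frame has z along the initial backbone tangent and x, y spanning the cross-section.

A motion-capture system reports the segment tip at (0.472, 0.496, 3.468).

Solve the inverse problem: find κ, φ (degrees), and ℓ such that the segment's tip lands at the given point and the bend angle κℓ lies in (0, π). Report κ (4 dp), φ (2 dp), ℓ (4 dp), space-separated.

0.1096 46.42 3.5574

ρ = √(x²+y²) = √(0.472² + 0.496²) = 0.68469
φ = atan2(y, x) mod 360° = atan2(0.496, 0.472) = 46.4203°
|p|² = ρ² + z² = 0.68469² + 3.468² = 12.49582
κ = 2ρ / |p|² = 2×0.68469 / 12.49582 = 0.10959
θ = 2·atan2(ρ, z) = 2·atan2(0.68469, 3.468) = 0.38985 rad
ℓ = θ/κ = 0.38985/0.10959 = 3.55743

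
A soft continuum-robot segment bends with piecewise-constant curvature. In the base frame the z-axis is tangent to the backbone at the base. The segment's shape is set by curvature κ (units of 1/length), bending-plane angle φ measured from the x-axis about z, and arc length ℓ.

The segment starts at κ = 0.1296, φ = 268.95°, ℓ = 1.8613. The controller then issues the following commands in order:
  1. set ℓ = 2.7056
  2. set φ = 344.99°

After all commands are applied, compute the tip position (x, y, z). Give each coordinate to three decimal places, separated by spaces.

initial: κ=0.1296, φ=268.95°, ℓ=1.8613
cmd 1: set ℓ=2.7056 → (κ,φ,ℓ)=(0.1296,268.95°,2.7056) → tip=(-0.0086,-0.4694,2.6505)
cmd 2: set φ=344.99° → (κ,φ,ℓ)=(0.1296,344.99°,2.7056) → tip=(0.4535,-0.1216,2.6505)

0.453 -0.122 2.650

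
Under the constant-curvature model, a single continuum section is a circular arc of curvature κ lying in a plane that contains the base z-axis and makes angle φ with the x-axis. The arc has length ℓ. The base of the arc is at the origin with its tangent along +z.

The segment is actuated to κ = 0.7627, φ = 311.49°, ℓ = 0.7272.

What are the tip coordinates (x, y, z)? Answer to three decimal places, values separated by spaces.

θ = κ·ℓ = 0.7627 × 0.7272 = 0.55464 rad
ρ = (1 − cos θ)/κ = (1 − 0.85009)/0.7627 = 0.19655
z = sin θ / κ = 0.52663/0.7627 = 0.69049
x = ρ cos φ = 0.19655 × cos(311.49°) = 0.13021
y = ρ sin φ = 0.19655 × sin(311.49°) = -0.14723

0.130 -0.147 0.690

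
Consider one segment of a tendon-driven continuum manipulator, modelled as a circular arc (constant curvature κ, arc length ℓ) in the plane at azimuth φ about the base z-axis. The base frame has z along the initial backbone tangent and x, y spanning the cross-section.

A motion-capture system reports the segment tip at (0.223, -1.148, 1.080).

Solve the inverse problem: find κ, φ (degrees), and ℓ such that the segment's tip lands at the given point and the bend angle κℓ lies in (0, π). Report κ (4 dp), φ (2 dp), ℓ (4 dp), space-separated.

ρ = √(x²+y²) = √(0.223² + -1.148²) = 1.16946
φ = atan2(y, x) mod 360° = atan2(-1.148, 0.223) = 280.9929°
|p|² = ρ² + z² = 1.16946² + 1.080² = 2.53403
κ = 2ρ / |p|² = 2×1.16946 / 2.53403 = 0.92300
θ = 2·atan2(ρ, z) = 2·atan2(1.16946, 1.080) = 1.65029 rad
ℓ = θ/κ = 1.65029/0.92300 = 1.78796

0.9230 280.99 1.7880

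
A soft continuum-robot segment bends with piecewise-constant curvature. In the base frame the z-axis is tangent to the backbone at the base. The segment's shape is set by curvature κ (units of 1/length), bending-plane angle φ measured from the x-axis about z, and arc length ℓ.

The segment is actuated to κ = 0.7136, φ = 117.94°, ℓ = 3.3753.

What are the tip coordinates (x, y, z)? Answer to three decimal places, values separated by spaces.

θ = κ·ℓ = 0.7136 × 3.3753 = 2.40861 rad
ρ = (1 − cos θ)/κ = (1 − -0.74318)/0.7136 = 2.44280
z = sin θ / κ = 0.66909/0.7136 = 0.93762
x = ρ cos φ = 2.44280 × cos(117.94°) = -1.14457
y = ρ sin φ = 2.44280 × sin(117.94°) = 2.15807

-1.145 2.158 0.938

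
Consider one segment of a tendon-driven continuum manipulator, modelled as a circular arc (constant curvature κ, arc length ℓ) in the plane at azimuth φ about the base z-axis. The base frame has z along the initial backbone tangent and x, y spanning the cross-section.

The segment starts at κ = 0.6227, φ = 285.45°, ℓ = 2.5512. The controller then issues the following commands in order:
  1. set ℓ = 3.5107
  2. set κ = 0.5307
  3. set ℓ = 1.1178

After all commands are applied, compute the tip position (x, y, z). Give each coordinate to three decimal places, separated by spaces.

initial: κ=0.6227, φ=285.45°, ℓ=2.5512
cmd 1: set ℓ=3.5107 → (κ,φ,ℓ)=(0.6227,285.45°,3.5107) → tip=(0.6747,-2.4413,1.3114)
cmd 2: set κ=0.5307 → (κ,φ,ℓ)=(0.5307,285.45°,3.5107) → tip=(0.6466,-2.3396,1.8044)
cmd 3: set ℓ=1.1178 → (κ,φ,ℓ)=(0.5307,285.45°,1.1178) → tip=(0.0858,-0.3103,1.0534)

0.086 -0.310 1.053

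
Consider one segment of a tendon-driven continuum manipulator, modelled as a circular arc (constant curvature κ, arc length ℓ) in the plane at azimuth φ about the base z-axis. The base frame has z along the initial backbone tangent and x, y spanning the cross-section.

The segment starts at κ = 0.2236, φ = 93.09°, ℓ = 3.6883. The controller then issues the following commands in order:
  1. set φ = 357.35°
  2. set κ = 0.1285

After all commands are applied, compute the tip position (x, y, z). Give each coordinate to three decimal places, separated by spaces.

initial: κ=0.2236, φ=93.09°, ℓ=3.6883
cmd 1: set φ=357.35° → (κ,φ,ℓ)=(0.2236,357.35°,3.6883) → tip=(1.4351,-0.0664,3.2842)
cmd 2: set κ=0.1285 → (κ,φ,ℓ)=(0.1285,357.35°,3.6883) → tip=(0.8569,-0.0397,3.5518)

0.857 -0.040 3.552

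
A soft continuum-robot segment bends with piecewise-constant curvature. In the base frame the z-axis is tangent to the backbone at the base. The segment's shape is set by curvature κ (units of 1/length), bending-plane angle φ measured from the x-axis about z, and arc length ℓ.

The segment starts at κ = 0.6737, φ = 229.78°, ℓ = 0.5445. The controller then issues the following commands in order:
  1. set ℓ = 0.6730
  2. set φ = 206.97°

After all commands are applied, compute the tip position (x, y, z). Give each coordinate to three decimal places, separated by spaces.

-0.134 -0.068 0.650

initial: κ=0.6737, φ=229.78°, ℓ=0.5445
cmd 1: set ℓ=0.6730 → (κ,φ,ℓ)=(0.6737,229.78°,0.6730) → tip=(-0.0968,-0.1145,0.6502)
cmd 2: set φ=206.97° → (κ,φ,ℓ)=(0.6737,206.97°,0.6730) → tip=(-0.1337,-0.0680,0.6502)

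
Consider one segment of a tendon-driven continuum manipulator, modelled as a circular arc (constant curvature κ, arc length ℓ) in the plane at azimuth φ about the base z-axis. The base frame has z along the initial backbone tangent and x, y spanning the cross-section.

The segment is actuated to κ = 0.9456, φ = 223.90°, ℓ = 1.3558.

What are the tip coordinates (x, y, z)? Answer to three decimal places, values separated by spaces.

-0.545 -0.524 1.014

θ = κ·ℓ = 0.9456 × 1.3558 = 1.28204 rad
ρ = (1 − cos θ)/κ = (1 − 0.28476)/0.9456 = 0.75639
z = sin θ / κ = 0.95860/0.9456 = 1.01375
x = ρ cos φ = 0.75639 × cos(223.90°) = -0.54502
y = ρ sin φ = 0.75639 × sin(223.90°) = -0.52448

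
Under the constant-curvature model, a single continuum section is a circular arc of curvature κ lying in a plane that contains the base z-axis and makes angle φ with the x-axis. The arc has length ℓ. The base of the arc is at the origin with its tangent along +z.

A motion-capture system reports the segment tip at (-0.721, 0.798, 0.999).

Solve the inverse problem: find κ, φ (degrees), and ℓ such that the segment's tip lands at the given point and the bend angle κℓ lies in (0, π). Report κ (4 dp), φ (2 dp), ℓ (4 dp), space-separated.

0.9983 132.10 1.6473

ρ = √(x²+y²) = √(-0.721² + 0.798²) = 1.07547
φ = atan2(y, x) mod 360° = atan2(0.798, -0.721) = 132.0981°
|p|² = ρ² + z² = 1.07547² + 0.999² = 2.15465
κ = 2ρ / |p|² = 2×1.07547 / 2.15465 = 0.99828
θ = 2·atan2(ρ, z) = 2·atan2(1.07547, 0.999) = 1.64449 rad
ℓ = θ/κ = 1.64449/0.99828 = 1.64732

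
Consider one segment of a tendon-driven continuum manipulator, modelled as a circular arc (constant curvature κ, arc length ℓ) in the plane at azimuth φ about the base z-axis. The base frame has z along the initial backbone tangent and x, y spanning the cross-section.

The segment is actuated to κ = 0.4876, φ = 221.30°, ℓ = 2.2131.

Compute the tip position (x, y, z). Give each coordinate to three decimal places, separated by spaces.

θ = κ·ℓ = 0.4876 × 2.2131 = 1.07911 rad
ρ = (1 − cos θ)/κ = (1 − 0.47212)/0.4876 = 1.08262
z = sin θ / κ = 0.88154/0.4876 = 1.80791
x = ρ cos φ = 1.08262 × cos(221.30°) = -0.81333
y = ρ sin φ = 1.08262 × sin(221.30°) = -0.71453

-0.813 -0.715 1.808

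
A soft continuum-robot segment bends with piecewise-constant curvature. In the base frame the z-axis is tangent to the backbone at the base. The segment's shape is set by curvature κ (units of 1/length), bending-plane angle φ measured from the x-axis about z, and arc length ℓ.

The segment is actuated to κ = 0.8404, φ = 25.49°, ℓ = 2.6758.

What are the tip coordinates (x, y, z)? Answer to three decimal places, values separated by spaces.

θ = κ·ℓ = 0.8404 × 2.6758 = 2.24874 rad
ρ = (1 − cos θ)/κ = (1 − -0.62719)/0.8404 = 1.93621
z = sin θ / κ = 0.77886/0.8404 = 0.92678
x = ρ cos φ = 1.93621 × cos(25.49°) = 1.74774
y = ρ sin φ = 1.93621 × sin(25.49°) = 0.83326

1.748 0.833 0.927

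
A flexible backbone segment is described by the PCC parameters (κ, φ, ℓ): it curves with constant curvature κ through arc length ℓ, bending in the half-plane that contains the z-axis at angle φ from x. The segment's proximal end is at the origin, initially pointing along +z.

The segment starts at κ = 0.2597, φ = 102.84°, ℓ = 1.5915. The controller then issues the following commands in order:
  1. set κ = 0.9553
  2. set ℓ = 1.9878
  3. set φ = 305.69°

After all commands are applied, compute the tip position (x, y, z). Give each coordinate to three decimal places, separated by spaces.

0.808 -1.124 0.991

initial: κ=0.2597, φ=102.84°, ℓ=1.5915
cmd 1: set κ=0.9553 → (κ,φ,ℓ)=(0.9553,102.84°,1.5915) → tip=(-0.2209,0.9692,1.0455)
cmd 2: set ℓ=1.9878 → (κ,φ,ℓ)=(0.9553,102.84°,1.9878) → tip=(-0.3076,1.3496,0.9909)
cmd 3: set φ=305.69° → (κ,φ,ℓ)=(0.9553,305.69°,1.9878) → tip=(0.8075,-1.1242,0.9909)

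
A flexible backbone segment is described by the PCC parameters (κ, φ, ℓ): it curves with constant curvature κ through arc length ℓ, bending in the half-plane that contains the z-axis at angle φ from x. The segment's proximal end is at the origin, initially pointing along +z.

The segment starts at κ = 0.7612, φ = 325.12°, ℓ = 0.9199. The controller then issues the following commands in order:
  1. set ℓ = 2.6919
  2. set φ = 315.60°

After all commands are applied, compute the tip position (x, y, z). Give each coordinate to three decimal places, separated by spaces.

1.371 -1.342 1.166

initial: κ=0.7612, φ=325.12°, ℓ=0.9199
cmd 1: set ℓ=2.6919 → (κ,φ,ℓ)=(0.7612,325.12°,2.6919) → tip=(1.5737,-1.0970,1.1663)
cmd 2: set φ=315.60° → (κ,φ,ℓ)=(0.7612,315.60°,2.6919) → tip=(1.3706,-1.3422,1.1663)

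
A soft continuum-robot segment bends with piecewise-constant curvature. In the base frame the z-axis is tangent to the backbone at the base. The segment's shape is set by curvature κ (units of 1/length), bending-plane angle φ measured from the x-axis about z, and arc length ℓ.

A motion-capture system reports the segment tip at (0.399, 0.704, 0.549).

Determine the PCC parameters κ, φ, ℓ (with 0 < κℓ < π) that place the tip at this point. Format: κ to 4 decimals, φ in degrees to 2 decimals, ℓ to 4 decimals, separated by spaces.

ρ = √(x²+y²) = √(0.399² + 0.704²) = 0.80921
φ = atan2(y, x) mod 360° = atan2(0.704, 0.399) = 60.4571°
|p|² = ρ² + z² = 0.80921² + 0.549² = 0.95622
κ = 2ρ / |p|² = 2×0.80921 / 0.95622 = 1.69252
θ = 2·atan2(ρ, z) = 2·atan2(0.80921, 0.549) = 1.94937 rad
ℓ = θ/κ = 1.94937/1.69252 = 1.15176

1.6925 60.46 1.1518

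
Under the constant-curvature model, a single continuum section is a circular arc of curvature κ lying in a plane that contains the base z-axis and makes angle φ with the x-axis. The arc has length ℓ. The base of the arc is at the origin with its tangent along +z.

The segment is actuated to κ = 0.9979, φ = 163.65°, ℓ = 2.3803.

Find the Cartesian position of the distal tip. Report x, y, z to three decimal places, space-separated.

-1.654 0.485 0.695

θ = κ·ℓ = 0.9979 × 2.3803 = 2.37530 rad
ρ = (1 − cos θ)/κ = (1 − -0.72049)/0.9979 = 1.72411
z = sin θ / κ = 0.69347/0.9979 = 0.69493
x = ρ cos φ = 1.72411 × cos(163.65°) = -1.65439
y = ρ sin φ = 1.72411 × sin(163.65°) = 0.48534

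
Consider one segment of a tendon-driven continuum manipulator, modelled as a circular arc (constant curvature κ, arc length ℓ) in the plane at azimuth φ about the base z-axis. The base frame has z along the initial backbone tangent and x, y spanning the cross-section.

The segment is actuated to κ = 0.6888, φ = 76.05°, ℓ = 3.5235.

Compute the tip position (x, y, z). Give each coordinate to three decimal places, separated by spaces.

0.614 2.473 0.951

θ = κ·ℓ = 0.6888 × 3.5235 = 2.42699 rad
ρ = (1 − cos θ)/κ = (1 − -0.75535)/0.6888 = 2.54842
z = sin θ / κ = 0.65532/0.6888 = 0.95139
x = ρ cos φ = 2.54842 × cos(76.05°) = 0.61436
y = ρ sin φ = 2.54842 × sin(76.05°) = 2.47326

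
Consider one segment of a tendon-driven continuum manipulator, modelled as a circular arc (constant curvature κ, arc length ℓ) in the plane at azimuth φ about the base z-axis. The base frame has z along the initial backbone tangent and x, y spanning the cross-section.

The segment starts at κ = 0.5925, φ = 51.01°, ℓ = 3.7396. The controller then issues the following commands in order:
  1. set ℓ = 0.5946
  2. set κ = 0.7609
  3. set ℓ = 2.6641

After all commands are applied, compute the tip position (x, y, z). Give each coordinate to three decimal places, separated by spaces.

1.191 1.472 1.180

initial: κ=0.5925, φ=51.01°, ℓ=3.7396
cmd 1: set ℓ=0.5946 → (κ,φ,ℓ)=(0.5925,51.01°,0.5946) → tip=(0.0652,0.0806,0.5824)
cmd 2: set κ=0.7609 → (κ,φ,ℓ)=(0.7609,51.01°,0.5946) → tip=(0.0832,0.1028,0.5745)
cmd 3: set ℓ=2.6641 → (κ,φ,ℓ)=(0.7609,51.01°,2.6641) → tip=(1.1913,1.4716,1.1798)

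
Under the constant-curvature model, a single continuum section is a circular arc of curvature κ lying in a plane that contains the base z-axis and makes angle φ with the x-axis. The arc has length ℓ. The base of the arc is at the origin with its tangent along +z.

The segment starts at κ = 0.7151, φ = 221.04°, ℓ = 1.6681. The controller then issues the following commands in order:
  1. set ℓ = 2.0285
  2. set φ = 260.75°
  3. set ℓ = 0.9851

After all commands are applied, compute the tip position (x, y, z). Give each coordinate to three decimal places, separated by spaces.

-0.054 -0.329 0.906

initial: κ=0.7151, φ=221.04°, ℓ=1.6681
cmd 1: set ℓ=2.0285 → (κ,φ,ℓ)=(0.7151,221.04°,2.0285) → tip=(-0.9283,-0.8081,1.3883)
cmd 2: set φ=260.75° → (κ,φ,ℓ)=(0.7151,260.75°,2.0285) → tip=(-0.1978,-1.2147,1.3883)
cmd 3: set ℓ=0.9851 → (κ,φ,ℓ)=(0.7151,260.75°,0.9851) → tip=(-0.0535,-0.3285,0.9056)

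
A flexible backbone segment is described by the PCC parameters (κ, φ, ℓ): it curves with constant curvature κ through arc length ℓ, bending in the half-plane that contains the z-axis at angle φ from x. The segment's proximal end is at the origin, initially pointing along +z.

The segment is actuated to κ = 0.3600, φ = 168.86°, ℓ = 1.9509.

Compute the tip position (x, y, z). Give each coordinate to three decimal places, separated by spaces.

-0.645 0.127 1.794

θ = κ·ℓ = 0.3600 × 1.9509 = 0.70232 rad
ρ = (1 − cos θ)/κ = (1 − 0.76334)/0.3600 = 0.65738
z = sin θ / κ = 0.64599/0.3600 = 1.79443
x = ρ cos φ = 0.65738 × cos(168.86°) = -0.64499
y = ρ sin φ = 0.65738 × sin(168.86°) = 0.12701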